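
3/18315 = 1/6105 = 0.00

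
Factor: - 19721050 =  - 2^1 * 5^2*19^1  *20759^1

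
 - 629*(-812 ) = 510748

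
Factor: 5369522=2^1*607^1*4423^1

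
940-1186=-246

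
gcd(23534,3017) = 7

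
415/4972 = 415/4972= 0.08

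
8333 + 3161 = 11494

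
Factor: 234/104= 9/4 = 2^(  -  2) *3^2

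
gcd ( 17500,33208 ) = 28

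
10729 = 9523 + 1206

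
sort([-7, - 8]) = [ - 8, - 7]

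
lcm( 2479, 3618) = 133866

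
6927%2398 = 2131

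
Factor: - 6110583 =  - 3^1 * 2036861^1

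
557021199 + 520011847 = 1077033046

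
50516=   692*73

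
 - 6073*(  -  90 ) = 546570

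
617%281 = 55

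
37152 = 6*6192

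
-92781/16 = -92781/16 = -5798.81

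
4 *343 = 1372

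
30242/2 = 15121 = 15121.00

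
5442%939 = 747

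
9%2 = 1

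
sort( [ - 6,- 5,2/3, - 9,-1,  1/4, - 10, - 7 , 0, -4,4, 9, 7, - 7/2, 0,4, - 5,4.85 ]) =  [-10, - 9,-7 , - 6, - 5, - 5, - 4, - 7/2,- 1,0, 0 , 1/4, 2/3,4,4 , 4.85, 7,9 ]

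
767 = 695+72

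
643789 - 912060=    - 268271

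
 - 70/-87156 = 35/43578 = 0.00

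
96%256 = 96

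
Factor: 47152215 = 3^2*5^1*11^1 * 95257^1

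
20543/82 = 250  +  43/82= 250.52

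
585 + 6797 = 7382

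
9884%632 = 404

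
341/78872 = 341/78872 = 0.00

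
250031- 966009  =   - 715978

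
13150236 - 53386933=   -  40236697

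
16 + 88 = 104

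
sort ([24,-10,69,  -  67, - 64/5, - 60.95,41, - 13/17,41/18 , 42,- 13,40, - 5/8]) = [-67,-60.95,  -  13, - 64/5, - 10,-13/17, - 5/8, 41/18, 24 , 40,41, 42, 69]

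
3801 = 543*7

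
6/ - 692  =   - 3/346 = - 0.01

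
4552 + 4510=9062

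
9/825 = 3/275  =  0.01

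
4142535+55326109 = 59468644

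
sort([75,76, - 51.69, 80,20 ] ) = [ - 51.69, 20 , 75, 76, 80]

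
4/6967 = 4/6967 = 0.00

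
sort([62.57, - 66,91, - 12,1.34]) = [ - 66 , - 12 , 1.34,62.57,91]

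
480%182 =116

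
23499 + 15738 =39237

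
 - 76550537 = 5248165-81798702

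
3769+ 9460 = 13229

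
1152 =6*192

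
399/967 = 399/967= 0.41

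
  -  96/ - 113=96/113 = 0.85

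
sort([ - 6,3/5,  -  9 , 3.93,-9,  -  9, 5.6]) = [ - 9, - 9, - 9,  -  6, 3/5,3.93, 5.6] 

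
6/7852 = 3/3926 = 0.00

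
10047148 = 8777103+1270045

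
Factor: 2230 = 2^1 * 5^1*223^1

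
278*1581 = 439518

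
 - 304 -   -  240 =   -  64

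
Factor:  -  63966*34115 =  - 2^1 * 3^1*5^1*7^1*1523^1*6823^1 = -2182200090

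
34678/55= 34678/55= 630.51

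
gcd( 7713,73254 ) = 3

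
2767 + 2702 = 5469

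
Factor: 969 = 3^1* 17^1* 19^1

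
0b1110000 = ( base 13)88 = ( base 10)112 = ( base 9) 134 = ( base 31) 3j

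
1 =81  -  80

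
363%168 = 27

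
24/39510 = 4/6585 = 0.00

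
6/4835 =6/4835= 0.00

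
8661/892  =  8661/892 = 9.71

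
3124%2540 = 584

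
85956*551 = 47361756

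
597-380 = 217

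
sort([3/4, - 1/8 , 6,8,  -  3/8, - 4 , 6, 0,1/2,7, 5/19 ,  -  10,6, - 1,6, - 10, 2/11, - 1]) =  [ - 10 , - 10, - 4, - 1,-1,-3/8, - 1/8,0,2/11,  5/19, 1/2,3/4,6,  6, 6,6,7, 8 ]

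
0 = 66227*0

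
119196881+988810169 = 1108007050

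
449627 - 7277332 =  - 6827705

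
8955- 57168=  -48213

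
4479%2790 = 1689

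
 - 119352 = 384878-504230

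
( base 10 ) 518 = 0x206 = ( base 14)290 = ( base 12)372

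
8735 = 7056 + 1679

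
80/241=80/241 = 0.33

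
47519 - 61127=-13608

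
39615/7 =39615/7 = 5659.29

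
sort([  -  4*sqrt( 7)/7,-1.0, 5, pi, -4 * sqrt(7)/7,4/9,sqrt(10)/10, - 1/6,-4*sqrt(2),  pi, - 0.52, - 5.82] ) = [ - 5.82, -4*sqrt(2) , - 4*sqrt(7)/7, - 4 * sqrt ( 7 ) /7,  -  1.0 , - 0.52, - 1/6,sqrt( 10)/10 , 4/9, pi,pi,5]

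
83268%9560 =6788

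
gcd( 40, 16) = 8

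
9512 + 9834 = 19346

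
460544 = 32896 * 14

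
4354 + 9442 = 13796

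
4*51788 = 207152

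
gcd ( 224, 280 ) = 56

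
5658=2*2829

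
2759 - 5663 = -2904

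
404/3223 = 404/3223 =0.13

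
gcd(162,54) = 54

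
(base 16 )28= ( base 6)104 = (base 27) 1d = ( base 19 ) 22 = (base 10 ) 40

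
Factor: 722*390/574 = 2^1 * 3^1 *5^1*7^( - 1)*13^1 * 19^2*41^( - 1) =140790/287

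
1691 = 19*89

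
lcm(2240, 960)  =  6720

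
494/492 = 247/246  =  1.00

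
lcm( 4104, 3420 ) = 20520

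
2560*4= 10240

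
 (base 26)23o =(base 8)2656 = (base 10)1454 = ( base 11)1102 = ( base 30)1ie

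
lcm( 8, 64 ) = 64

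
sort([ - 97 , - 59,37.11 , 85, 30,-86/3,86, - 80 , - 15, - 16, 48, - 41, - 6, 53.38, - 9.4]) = [ - 97, - 80 , - 59,  -  41 , - 86/3,-16, - 15, - 9.4 ,- 6,30 , 37.11, 48,53.38,85,86] 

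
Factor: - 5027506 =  - 2^1*11^1*228523^1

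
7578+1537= 9115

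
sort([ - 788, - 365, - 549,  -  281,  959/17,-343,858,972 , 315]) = [-788, - 549,  -  365, - 343, - 281, 959/17, 315, 858,972] 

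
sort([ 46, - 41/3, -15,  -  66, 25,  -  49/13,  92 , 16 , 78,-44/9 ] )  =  [ -66,- 15, - 41/3, - 44/9, - 49/13, 16, 25,46, 78,92 ] 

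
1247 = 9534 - 8287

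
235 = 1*235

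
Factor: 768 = 2^8*3^1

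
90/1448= 45/724 = 0.06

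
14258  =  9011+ 5247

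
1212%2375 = 1212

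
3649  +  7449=11098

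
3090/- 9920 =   -  309/992 = -0.31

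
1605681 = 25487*63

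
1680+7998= 9678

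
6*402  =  2412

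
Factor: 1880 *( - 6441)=  -  12109080 = - 2^3*3^1*5^1*19^1*47^1 * 113^1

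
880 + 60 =940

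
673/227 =2 + 219/227  =  2.96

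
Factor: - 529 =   -  23^2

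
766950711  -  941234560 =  - 174283849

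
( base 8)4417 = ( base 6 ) 14423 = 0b100100001111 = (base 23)48j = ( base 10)2319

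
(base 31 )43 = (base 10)127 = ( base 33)3S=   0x7F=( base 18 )71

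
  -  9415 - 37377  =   - 46792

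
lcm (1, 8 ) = 8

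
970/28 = 34+9/14 = 34.64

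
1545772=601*2572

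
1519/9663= 1519/9663 = 0.16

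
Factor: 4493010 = 2^1 * 3^1 * 5^1 * 149767^1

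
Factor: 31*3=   93 = 3^1*31^1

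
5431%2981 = 2450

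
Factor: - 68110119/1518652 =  - 2^( - 2 )*3^3*7^1 * 11^1 * 181^2*379663^( -1)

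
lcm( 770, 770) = 770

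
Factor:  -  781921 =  - 7^1* 37^1*3019^1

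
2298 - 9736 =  - 7438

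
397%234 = 163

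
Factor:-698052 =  -2^2*3^1*58171^1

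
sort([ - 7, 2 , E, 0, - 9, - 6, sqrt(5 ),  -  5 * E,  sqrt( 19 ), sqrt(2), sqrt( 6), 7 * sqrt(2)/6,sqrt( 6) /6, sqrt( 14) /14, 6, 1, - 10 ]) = [ - 5*E,- 10, - 9,-7,-6,0, sqrt( 14) /14,sqrt( 6)/6 , 1, sqrt ( 2), 7*sqrt( 2) /6,2,  sqrt( 5) , sqrt( 6), E,sqrt( 19), 6 ] 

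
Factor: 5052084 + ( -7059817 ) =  - 7^1*13^1 * 22063^1 = - 2007733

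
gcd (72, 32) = 8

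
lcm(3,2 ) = 6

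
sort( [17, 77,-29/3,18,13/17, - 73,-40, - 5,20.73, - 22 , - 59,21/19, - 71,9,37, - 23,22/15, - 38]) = [ -73, -71, - 59, - 40, - 38 ,  -  23, - 22,-29/3, - 5,13/17, 21/19,22/15,9,17,18,20.73,37,77 ] 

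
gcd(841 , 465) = 1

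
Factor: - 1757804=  - 2^2*19^1* 101^1*229^1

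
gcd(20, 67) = 1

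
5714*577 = 3296978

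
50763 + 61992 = 112755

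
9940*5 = 49700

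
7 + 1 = 8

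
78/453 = 26/151 = 0.17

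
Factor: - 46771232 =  - 2^5*1461601^1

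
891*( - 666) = -593406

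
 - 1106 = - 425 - 681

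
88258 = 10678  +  77580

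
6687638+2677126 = 9364764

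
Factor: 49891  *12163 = 12163^1 * 49891^1 = 606824233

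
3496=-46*( -76 ) 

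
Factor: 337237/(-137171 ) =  - 563/229 = - 229^(  -  1)*563^1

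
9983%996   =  23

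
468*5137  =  2404116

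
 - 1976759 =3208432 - 5185191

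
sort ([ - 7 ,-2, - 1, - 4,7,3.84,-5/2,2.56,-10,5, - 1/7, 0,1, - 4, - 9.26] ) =[ - 10, - 9.26 , - 7, - 4,-4, - 5/2, - 2, - 1, - 1/7,0,  1,2.56,3.84,5,  7]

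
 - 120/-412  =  30/103 = 0.29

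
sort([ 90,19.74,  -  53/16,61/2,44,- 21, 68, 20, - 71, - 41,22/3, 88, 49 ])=[  -  71,-41,  -  21, - 53/16, 22/3, 19.74, 20, 61/2, 44, 49,68, 88, 90 ]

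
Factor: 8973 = 3^2*997^1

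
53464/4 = 13366  =  13366.00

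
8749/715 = 12 + 13/55= 12.24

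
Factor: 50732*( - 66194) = - 2^3*11^1*23^1*1153^1*1439^1  =  - 3358154008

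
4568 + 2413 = 6981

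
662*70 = 46340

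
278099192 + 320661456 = 598760648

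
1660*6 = 9960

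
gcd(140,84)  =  28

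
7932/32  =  247 + 7/8= 247.88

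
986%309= 59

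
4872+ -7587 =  - 2715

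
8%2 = 0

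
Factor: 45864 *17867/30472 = 7879347/293 = 3^2 *7^2*17^1* 293^(-1)*1051^1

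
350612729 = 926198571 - 575585842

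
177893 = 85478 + 92415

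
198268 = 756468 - 558200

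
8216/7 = 1173  +  5/7 = 1173.71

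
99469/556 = 99469/556 = 178.90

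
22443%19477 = 2966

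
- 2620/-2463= 2620/2463 = 1.06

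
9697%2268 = 625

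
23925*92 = 2201100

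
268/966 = 134/483 = 0.28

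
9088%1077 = 472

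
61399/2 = 61399/2 = 30699.50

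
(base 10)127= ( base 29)4B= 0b1111111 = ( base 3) 11201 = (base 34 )3p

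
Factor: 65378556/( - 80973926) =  - 2^1*3^3*11^( - 2 )*37^1*16361^1*334603^( - 1) = - 32689278/40486963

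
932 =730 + 202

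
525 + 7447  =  7972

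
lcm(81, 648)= 648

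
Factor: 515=5^1*103^1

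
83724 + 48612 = 132336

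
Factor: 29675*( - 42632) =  - 1265104600 = - 2^3 * 5^2*73^2*1187^1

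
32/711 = 32/711 = 0.05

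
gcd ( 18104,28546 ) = 2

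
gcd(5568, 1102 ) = 58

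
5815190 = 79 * 73610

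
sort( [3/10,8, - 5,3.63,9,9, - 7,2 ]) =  [ - 7, - 5, 3/10, 2, 3.63, 8, 9, 9 ]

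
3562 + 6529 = 10091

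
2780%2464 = 316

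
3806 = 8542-4736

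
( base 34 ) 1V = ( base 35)1u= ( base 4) 1001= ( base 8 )101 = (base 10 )65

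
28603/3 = 9534 + 1/3 = 9534.33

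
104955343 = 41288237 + 63667106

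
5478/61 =5478/61 = 89.80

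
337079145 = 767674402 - 430595257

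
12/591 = 4/197 =0.02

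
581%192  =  5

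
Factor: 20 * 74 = 2^3 * 5^1* 37^1 = 1480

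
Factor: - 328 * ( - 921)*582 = 2^4*3^2*41^1*97^1*307^1 = 175815216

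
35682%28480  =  7202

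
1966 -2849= - 883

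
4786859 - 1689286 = 3097573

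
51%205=51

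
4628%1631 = 1366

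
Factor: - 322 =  - 2^1*7^1*23^1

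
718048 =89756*8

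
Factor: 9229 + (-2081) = 7148 = 2^2*1787^1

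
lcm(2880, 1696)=152640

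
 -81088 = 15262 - 96350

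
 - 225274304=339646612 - 564920916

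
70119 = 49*1431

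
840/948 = 70/79 = 0.89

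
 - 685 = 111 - 796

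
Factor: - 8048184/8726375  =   - 2^3*3^1*5^( - 3)*7^( - 1 )*9973^( - 1 )*335341^1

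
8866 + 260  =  9126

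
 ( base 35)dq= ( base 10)481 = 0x1E1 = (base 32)F1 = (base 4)13201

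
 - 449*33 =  - 14817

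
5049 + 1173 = 6222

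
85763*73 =6260699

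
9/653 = 9/653 = 0.01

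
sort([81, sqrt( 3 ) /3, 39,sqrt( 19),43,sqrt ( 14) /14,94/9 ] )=[sqrt(14) /14, sqrt( 3) /3,sqrt ( 19), 94/9, 39,43, 81] 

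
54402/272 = 200 + 1/136 = 200.01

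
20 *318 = 6360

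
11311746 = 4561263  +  6750483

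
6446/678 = 9+172/339 = 9.51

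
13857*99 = 1371843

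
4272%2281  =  1991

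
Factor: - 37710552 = - 2^3*3^1*11^1*83^1*1721^1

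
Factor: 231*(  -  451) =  - 3^1*7^1 * 11^2*41^1= -104181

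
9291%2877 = 660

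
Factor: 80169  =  3^1*26723^1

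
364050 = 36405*10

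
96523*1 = 96523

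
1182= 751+431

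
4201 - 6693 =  - 2492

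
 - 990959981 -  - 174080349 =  - 816879632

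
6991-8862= -1871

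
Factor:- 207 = - 3^2*23^1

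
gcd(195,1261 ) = 13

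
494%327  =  167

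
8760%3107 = 2546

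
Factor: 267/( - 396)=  - 2^( - 2)*3^( - 1)*11^(  -  1)*89^1 = - 89/132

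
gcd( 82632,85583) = 1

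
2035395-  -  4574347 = 6609742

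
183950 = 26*7075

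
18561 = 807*23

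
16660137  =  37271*447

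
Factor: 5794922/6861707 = 2^1*7^1*61^(- 1 )*197^( - 1 )*571^( - 1)*413923^1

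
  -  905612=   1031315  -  1936927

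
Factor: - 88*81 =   -  2^3*3^4 * 11^1 = - 7128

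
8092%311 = 6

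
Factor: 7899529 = 11^1*718139^1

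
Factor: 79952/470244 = 76/447 = 2^2 *3^( - 1) * 19^1*149^(-1 )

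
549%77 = 10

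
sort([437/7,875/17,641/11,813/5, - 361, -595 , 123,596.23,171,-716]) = [  -  716,-595,-361 , 875/17,  641/11,437/7, 123,813/5,171,596.23 ] 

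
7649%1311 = 1094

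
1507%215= 2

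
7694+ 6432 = 14126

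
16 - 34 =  - 18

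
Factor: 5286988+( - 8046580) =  - 2^3*3^1 * 11^1*10453^1 = - 2759592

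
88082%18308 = 14850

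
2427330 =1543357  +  883973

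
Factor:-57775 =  - 5^2 * 2311^1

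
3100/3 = 1033 + 1/3=1033.33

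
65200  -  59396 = 5804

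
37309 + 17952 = 55261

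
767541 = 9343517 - 8575976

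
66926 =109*614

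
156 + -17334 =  - 17178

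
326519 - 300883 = 25636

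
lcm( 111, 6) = 222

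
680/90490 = 68/9049  =  0.01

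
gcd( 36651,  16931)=1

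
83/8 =83/8= 10.38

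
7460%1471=105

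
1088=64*17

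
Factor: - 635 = -5^1 * 127^1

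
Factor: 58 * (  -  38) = -2204 = - 2^2 *19^1*29^1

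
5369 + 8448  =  13817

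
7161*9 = 64449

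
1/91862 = 1/91862=0.00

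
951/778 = 951/778 = 1.22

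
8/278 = 4/139 = 0.03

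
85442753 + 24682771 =110125524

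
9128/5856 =1 + 409/732 = 1.56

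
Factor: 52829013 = 3^1*17^1*59^1*97^1*181^1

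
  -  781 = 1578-2359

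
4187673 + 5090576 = 9278249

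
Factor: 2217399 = 3^1*31^1*113^1*211^1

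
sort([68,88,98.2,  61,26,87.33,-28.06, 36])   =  [ - 28.06,  26, 36, 61, 68,87.33,  88, 98.2 ] 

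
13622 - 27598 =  - 13976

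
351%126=99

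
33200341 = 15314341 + 17886000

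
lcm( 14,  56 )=56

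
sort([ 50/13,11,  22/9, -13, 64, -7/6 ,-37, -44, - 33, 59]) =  [ - 44, - 37, - 33,-13,  -  7/6, 22/9,50/13, 11,59,64]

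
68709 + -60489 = 8220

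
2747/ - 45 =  - 62 + 43/45 = - 61.04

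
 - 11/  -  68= 11/68  =  0.16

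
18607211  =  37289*499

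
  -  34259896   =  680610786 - 714870682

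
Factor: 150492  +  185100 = 2^3*3^2*59^1*79^1 = 335592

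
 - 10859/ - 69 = 10859/69=157.38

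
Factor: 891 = 3^4 * 11^1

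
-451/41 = -11 = - 11.00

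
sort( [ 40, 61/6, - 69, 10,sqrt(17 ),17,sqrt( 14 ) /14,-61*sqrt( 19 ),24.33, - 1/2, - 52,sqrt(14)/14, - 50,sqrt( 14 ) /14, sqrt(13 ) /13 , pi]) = [-61*sqrt(19 ), - 69, - 52, - 50, - 1/2 , sqrt(14)/14, sqrt(14)/14, sqrt(14 ) /14,sqrt(13 )/13, pi, sqrt(17),10, 61/6 , 17, 24.33, 40]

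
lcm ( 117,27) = 351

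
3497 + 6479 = 9976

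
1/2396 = 1/2396 = 0.00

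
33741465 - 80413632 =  - 46672167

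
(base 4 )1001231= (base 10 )4205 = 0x106D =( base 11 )3183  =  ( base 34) 3ln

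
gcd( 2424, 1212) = 1212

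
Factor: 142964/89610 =694/435  =  2^1*3^( - 1 )*5^(  -  1)*29^(  -  1)*347^1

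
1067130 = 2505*426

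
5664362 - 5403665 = 260697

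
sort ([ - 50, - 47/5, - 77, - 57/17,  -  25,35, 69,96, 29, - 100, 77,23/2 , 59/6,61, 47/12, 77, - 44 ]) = [ - 100 ,-77,  -  50,- 44, - 25,  -  47/5, - 57/17 , 47/12, 59/6,  23/2, 29,35, 61, 69,77,77,96]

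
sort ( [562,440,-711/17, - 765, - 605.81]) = [ - 765,  -  605.81,  -  711/17,  440,562 ]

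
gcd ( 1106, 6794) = 158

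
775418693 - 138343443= 637075250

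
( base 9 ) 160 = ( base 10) 135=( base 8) 207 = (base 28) 4N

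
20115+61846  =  81961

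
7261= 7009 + 252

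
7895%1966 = 31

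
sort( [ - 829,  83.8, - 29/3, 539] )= [ - 829, - 29/3, 83.8,  539 ]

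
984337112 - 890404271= 93932841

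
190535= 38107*5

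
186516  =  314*594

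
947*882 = 835254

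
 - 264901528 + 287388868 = 22487340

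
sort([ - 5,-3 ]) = [ - 5, - 3]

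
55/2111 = 55/2111= 0.03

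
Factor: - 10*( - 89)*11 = 2^1*5^1*11^1 * 89^1 =9790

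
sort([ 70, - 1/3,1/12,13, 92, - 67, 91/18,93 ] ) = [ - 67,  -  1/3, 1/12, 91/18,13 , 70, 92,  93 ] 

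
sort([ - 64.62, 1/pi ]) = [ - 64.62,  1/pi ] 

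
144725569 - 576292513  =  -431566944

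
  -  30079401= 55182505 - 85261906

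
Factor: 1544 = 2^3*193^1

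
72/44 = 1 + 7/11 = 1.64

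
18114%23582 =18114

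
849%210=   9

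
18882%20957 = 18882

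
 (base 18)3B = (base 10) 65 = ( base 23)2j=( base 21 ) 32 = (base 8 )101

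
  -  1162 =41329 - 42491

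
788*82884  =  65312592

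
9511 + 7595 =17106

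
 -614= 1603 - 2217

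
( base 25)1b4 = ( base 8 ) 1610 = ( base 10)904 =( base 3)1020111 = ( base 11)752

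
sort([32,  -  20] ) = [ - 20,  32 ] 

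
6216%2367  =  1482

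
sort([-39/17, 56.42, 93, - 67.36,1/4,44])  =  [-67.36,-39/17,1/4,  44,56.42,93]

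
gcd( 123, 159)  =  3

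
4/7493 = 4/7493 = 0.00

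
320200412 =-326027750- - 646228162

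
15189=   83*183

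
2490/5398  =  1245/2699  =  0.46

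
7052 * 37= 260924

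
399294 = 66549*6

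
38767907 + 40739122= 79507029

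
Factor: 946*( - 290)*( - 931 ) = 2^2*5^1*7^2 * 11^1 * 19^1*29^1 * 43^1 = 255410540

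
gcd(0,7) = 7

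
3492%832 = 164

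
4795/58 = 4795/58 = 82.67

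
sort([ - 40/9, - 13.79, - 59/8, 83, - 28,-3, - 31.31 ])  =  [ - 31.31,- 28, - 13.79, - 59/8, - 40/9 , - 3, 83] 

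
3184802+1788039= 4972841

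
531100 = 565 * 940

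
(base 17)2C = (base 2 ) 101110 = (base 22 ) 22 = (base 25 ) 1l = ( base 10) 46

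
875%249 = 128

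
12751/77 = 165+46/77 = 165.60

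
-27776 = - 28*992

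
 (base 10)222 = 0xde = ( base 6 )1010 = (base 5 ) 1342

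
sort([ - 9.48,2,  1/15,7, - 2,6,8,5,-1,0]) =[ - 9.48, - 2,- 1,0,1/15,2,5,6,7,8 ] 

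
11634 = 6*1939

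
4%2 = 0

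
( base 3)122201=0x1de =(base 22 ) LG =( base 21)11G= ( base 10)478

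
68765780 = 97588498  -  28822718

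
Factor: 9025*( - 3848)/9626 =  - 17364100/4813 = -2^2*5^2*13^1*19^2*37^1*4813^( - 1) 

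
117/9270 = 13/1030 = 0.01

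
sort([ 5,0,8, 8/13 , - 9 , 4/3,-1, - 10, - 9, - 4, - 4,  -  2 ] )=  [ - 10, -9, - 9, -4, - 4, - 2, - 1, 0,8/13, 4/3, 5 , 8]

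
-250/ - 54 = 4 +17/27 = 4.63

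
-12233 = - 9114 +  - 3119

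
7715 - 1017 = 6698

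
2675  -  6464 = -3789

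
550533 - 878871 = -328338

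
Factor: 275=5^2*11^1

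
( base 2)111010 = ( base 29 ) 20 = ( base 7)112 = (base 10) 58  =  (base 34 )1O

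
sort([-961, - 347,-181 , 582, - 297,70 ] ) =[ - 961, - 347, - 297, - 181, 70,  582 ]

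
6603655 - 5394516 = 1209139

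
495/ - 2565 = - 1 + 46/57 =- 0.19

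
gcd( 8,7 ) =1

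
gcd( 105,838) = 1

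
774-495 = 279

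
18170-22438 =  - 4268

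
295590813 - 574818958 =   -  279228145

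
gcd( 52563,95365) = 1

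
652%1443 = 652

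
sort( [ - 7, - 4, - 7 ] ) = [ - 7 ,-7, - 4]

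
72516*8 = 580128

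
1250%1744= 1250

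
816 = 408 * 2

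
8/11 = 8/11= 0.73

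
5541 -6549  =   - 1008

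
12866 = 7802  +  5064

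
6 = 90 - 84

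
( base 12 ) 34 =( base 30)1a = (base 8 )50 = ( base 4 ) 220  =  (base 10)40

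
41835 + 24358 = 66193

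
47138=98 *481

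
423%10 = 3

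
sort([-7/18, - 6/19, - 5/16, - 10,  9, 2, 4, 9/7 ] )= [- 10, - 7/18, - 6/19,-5/16, 9/7, 2,4, 9 ] 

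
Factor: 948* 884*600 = 2^7*3^2*5^2*  13^1 * 17^1*79^1 = 502819200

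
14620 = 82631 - 68011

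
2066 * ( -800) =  - 1652800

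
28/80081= 28/80081 = 0.00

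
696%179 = 159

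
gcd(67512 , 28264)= 8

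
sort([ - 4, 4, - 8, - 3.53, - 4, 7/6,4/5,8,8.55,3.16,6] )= [  -  8,  -  4, - 4,-3.53,4/5,7/6,3.16 , 4,6 , 8,8.55]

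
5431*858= 4659798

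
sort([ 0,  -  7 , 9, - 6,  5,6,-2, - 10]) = [ - 10, - 7, - 6,-2, 0, 5,  6,9 ]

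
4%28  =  4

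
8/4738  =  4/2369  =  0.00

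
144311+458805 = 603116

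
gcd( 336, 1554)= 42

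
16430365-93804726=- 77374361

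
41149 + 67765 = 108914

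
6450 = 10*645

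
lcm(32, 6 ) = 96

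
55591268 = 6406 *8678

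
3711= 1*3711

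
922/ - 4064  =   - 1 + 1571/2032 = -0.23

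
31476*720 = 22662720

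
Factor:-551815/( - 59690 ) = 2^ (- 1)*11^1*47^ ( - 1)*79^1 = 869/94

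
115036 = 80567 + 34469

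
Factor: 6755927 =29^1*232963^1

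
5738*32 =183616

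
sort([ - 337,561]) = [ - 337,  561]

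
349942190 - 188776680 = 161165510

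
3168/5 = 3168/5= 633.60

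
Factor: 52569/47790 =2^( - 1)*5^(-1)*11^1 = 11/10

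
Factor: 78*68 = 2^3*3^1*13^1 *17^1 = 5304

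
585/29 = 585/29  =  20.17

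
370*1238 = 458060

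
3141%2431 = 710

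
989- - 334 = 1323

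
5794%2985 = 2809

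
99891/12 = 33297/4= 8324.25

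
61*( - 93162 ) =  - 5682882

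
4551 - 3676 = 875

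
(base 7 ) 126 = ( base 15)49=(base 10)69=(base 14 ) 4D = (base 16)45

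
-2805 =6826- 9631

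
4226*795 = 3359670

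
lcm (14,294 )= 294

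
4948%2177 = 594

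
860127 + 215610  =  1075737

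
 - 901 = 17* ( - 53)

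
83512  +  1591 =85103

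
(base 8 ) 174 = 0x7C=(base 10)124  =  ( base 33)3P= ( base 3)11121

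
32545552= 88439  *368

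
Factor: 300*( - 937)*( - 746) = 2^3 * 3^1* 5^2*373^1*937^1 = 209700600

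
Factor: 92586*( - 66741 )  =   - 2^1*3^2*13^1*1187^1 *22247^1  =  - 6179282226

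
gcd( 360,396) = 36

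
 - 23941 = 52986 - 76927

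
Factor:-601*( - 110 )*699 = 46210890 = 2^1*3^1 * 5^1*11^1*233^1*601^1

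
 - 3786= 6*(-631)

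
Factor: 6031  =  37^1*163^1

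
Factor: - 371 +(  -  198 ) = -569 = - 569^1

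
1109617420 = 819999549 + 289617871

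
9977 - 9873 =104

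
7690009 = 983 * 7823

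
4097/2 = 2048+1/2= 2048.50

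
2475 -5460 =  - 2985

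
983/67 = 14 + 45/67=14.67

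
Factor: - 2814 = -2^1*3^1*7^1*67^1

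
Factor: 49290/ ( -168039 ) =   -  16430/56013 = - 2^1 * 3^ (-1)*5^1 *31^1*53^1*18671^( - 1)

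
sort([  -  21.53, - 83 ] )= [  -  83, - 21.53 ] 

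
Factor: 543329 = 23^1*23623^1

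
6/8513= 6/8513 = 0.00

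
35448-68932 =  - 33484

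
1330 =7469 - 6139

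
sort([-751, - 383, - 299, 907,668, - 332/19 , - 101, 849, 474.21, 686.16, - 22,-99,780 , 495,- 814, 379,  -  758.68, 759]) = [-814, - 758.68,  -  751, - 383,-299,-101,  -  99,-22,-332/19, 379, 474.21,  495, 668, 686.16,759, 780, 849, 907]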